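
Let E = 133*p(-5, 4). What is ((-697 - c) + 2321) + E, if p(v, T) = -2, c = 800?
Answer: 558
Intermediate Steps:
E = -266 (E = 133*(-2) = -266)
((-697 - c) + 2321) + E = ((-697 - 1*800) + 2321) - 266 = ((-697 - 800) + 2321) - 266 = (-1497 + 2321) - 266 = 824 - 266 = 558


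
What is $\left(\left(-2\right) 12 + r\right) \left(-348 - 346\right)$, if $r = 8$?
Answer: $11104$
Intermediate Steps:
$\left(\left(-2\right) 12 + r\right) \left(-348 - 346\right) = \left(\left(-2\right) 12 + 8\right) \left(-348 - 346\right) = \left(-24 + 8\right) \left(-694\right) = \left(-16\right) \left(-694\right) = 11104$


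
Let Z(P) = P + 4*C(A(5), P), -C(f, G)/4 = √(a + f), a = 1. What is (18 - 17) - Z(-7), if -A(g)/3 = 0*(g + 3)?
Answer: 24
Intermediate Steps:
A(g) = 0 (A(g) = -0*(g + 3) = -0*(3 + g) = -3*0 = 0)
C(f, G) = -4*√(1 + f)
Z(P) = -16 + P (Z(P) = P + 4*(-4*√(1 + 0)) = P + 4*(-4*√1) = P + 4*(-4*1) = P + 4*(-4) = P - 16 = -16 + P)
(18 - 17) - Z(-7) = (18 - 17) - (-16 - 7) = 1 - 1*(-23) = 1 + 23 = 24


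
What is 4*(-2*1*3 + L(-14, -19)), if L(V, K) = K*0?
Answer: -24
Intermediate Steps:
L(V, K) = 0
4*(-2*1*3 + L(-14, -19)) = 4*(-2*1*3 + 0) = 4*(-2*3 + 0) = 4*(-6 + 0) = 4*(-6) = -24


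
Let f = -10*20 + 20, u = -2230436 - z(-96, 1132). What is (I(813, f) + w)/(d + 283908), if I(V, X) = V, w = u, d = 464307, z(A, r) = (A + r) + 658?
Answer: -2231317/748215 ≈ -2.9822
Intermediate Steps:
z(A, r) = 658 + A + r
u = -2232130 (u = -2230436 - (658 - 96 + 1132) = -2230436 - 1*1694 = -2230436 - 1694 = -2232130)
w = -2232130
f = -180 (f = -200 + 20 = -180)
(I(813, f) + w)/(d + 283908) = (813 - 2232130)/(464307 + 283908) = -2231317/748215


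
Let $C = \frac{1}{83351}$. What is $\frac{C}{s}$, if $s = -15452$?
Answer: $- \frac{1}{1287939652} \approx -7.7643 \cdot 10^{-10}$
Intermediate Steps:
$C = \frac{1}{83351} \approx 1.1997 \cdot 10^{-5}$
$\frac{C}{s} = \frac{1}{83351 \left(-15452\right)} = \frac{1}{83351} \left(- \frac{1}{15452}\right) = - \frac{1}{1287939652}$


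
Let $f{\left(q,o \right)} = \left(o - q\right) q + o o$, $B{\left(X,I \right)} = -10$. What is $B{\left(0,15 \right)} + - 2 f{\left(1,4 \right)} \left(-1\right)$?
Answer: $28$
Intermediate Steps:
$f{\left(q,o \right)} = o^{2} + q \left(o - q\right)$ ($f{\left(q,o \right)} = q \left(o - q\right) + o^{2} = o^{2} + q \left(o - q\right)$)
$B{\left(0,15 \right)} + - 2 f{\left(1,4 \right)} \left(-1\right) = -10 + - 2 \left(4^{2} - 1^{2} + 4 \cdot 1\right) \left(-1\right) = -10 + - 2 \left(16 - 1 + 4\right) \left(-1\right) = -10 + \left(-2\right) 19 \left(-1\right) = -10 - -38 = -10 + 38 = 28$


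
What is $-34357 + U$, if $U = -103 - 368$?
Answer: $-34828$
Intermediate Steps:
$U = -471$ ($U = -103 - 368 = -471$)
$-34357 + U = -34357 - 471 = -34828$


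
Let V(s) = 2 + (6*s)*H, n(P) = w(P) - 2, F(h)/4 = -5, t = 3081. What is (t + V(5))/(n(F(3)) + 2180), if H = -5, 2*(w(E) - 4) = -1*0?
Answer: 2933/2182 ≈ 1.3442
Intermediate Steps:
w(E) = 4 (w(E) = 4 + (-1*0)/2 = 4 + (½)*0 = 4 + 0 = 4)
F(h) = -20 (F(h) = 4*(-5) = -20)
n(P) = 2 (n(P) = 4 - 2 = 2)
V(s) = 2 - 30*s (V(s) = 2 + (6*s)*(-5) = 2 - 30*s)
(t + V(5))/(n(F(3)) + 2180) = (3081 + (2 - 30*5))/(2 + 2180) = (3081 + (2 - 150))/2182 = (3081 - 148)*(1/2182) = 2933*(1/2182) = 2933/2182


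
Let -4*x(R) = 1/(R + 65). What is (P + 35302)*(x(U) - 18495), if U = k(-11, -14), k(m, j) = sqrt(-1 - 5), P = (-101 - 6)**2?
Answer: 46751*(-73980*sqrt(6) + 4808701*I)/(4*(sqrt(6) - 65*I)) ≈ -8.6466e+8 + 6.7578*I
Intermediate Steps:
P = 11449 (P = (-107)**2 = 11449)
k(m, j) = I*sqrt(6) (k(m, j) = sqrt(-6) = I*sqrt(6))
U = I*sqrt(6) ≈ 2.4495*I
x(R) = -1/(4*(65 + R)) (x(R) = -1/(4*(R + 65)) = -1/(4*(65 + R)))
(P + 35302)*(x(U) - 18495) = (11449 + 35302)*(-1/(260 + 4*(I*sqrt(6))) - 18495) = 46751*(-1/(260 + 4*I*sqrt(6)) - 18495) = 46751*(-18495 - 1/(260 + 4*I*sqrt(6))) = -864659745 - 46751/(260 + 4*I*sqrt(6))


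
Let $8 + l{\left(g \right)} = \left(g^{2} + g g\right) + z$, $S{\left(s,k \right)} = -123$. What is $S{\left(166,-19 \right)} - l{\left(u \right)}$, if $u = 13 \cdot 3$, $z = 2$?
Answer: $-3159$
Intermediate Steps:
$u = 39$
$l{\left(g \right)} = -6 + 2 g^{2}$ ($l{\left(g \right)} = -8 + \left(\left(g^{2} + g g\right) + 2\right) = -8 + \left(\left(g^{2} + g^{2}\right) + 2\right) = -8 + \left(2 g^{2} + 2\right) = -8 + \left(2 + 2 g^{2}\right) = -6 + 2 g^{2}$)
$S{\left(166,-19 \right)} - l{\left(u \right)} = -123 - \left(-6 + 2 \cdot 39^{2}\right) = -123 - \left(-6 + 2 \cdot 1521\right) = -123 - \left(-6 + 3042\right) = -123 - 3036 = -3159$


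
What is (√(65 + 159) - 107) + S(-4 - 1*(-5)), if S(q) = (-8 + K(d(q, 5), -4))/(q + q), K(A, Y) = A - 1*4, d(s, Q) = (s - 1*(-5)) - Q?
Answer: -225/2 + 4*√14 ≈ -97.533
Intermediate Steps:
d(s, Q) = 5 + s - Q (d(s, Q) = (s + 5) - Q = (5 + s) - Q = 5 + s - Q)
K(A, Y) = -4 + A (K(A, Y) = A - 4 = -4 + A)
S(q) = (-12 + q)/(2*q) (S(q) = (-8 + (-4 + (5 + q - 1*5)))/(q + q) = (-8 + (-4 + (5 + q - 5)))/((2*q)) = (-8 + (-4 + q))*(1/(2*q)) = (-12 + q)*(1/(2*q)) = (-12 + q)/(2*q))
(√(65 + 159) - 107) + S(-4 - 1*(-5)) = (√(65 + 159) - 107) + (-12 + (-4 - 1*(-5)))/(2*(-4 - 1*(-5))) = (√224 - 107) + (-12 + (-4 + 5))/(2*(-4 + 5)) = (4*√14 - 107) + (½)*(-12 + 1)/1 = (-107 + 4*√14) + (½)*1*(-11) = (-107 + 4*√14) - 11/2 = -225/2 + 4*√14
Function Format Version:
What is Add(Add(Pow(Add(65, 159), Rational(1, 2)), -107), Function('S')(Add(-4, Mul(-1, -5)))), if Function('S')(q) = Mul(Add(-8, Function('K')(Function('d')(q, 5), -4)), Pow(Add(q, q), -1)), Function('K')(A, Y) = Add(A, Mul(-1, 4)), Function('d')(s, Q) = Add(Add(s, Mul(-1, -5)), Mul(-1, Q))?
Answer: Add(Rational(-225, 2), Mul(4, Pow(14, Rational(1, 2)))) ≈ -97.533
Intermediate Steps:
Function('d')(s, Q) = Add(5, s, Mul(-1, Q)) (Function('d')(s, Q) = Add(Add(s, 5), Mul(-1, Q)) = Add(Add(5, s), Mul(-1, Q)) = Add(5, s, Mul(-1, Q)))
Function('K')(A, Y) = Add(-4, A) (Function('K')(A, Y) = Add(A, -4) = Add(-4, A))
Function('S')(q) = Mul(Rational(1, 2), Pow(q, -1), Add(-12, q)) (Function('S')(q) = Mul(Add(-8, Add(-4, Add(5, q, Mul(-1, 5)))), Pow(Add(q, q), -1)) = Mul(Add(-8, Add(-4, Add(5, q, -5))), Pow(Mul(2, q), -1)) = Mul(Add(-8, Add(-4, q)), Mul(Rational(1, 2), Pow(q, -1))) = Mul(Add(-12, q), Mul(Rational(1, 2), Pow(q, -1))) = Mul(Rational(1, 2), Pow(q, -1), Add(-12, q)))
Add(Add(Pow(Add(65, 159), Rational(1, 2)), -107), Function('S')(Add(-4, Mul(-1, -5)))) = Add(Add(Pow(Add(65, 159), Rational(1, 2)), -107), Mul(Rational(1, 2), Pow(Add(-4, Mul(-1, -5)), -1), Add(-12, Add(-4, Mul(-1, -5))))) = Add(Add(Pow(224, Rational(1, 2)), -107), Mul(Rational(1, 2), Pow(Add(-4, 5), -1), Add(-12, Add(-4, 5)))) = Add(Add(Mul(4, Pow(14, Rational(1, 2))), -107), Mul(Rational(1, 2), Pow(1, -1), Add(-12, 1))) = Add(Add(-107, Mul(4, Pow(14, Rational(1, 2)))), Mul(Rational(1, 2), 1, -11)) = Add(Add(-107, Mul(4, Pow(14, Rational(1, 2)))), Rational(-11, 2)) = Add(Rational(-225, 2), Mul(4, Pow(14, Rational(1, 2))))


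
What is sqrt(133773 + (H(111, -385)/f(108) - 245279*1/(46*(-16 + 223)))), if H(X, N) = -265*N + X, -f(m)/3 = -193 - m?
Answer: sqrt(230963373572582)/41538 ≈ 365.87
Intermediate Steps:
f(m) = 579 + 3*m (f(m) = -3*(-193 - m) = 579 + 3*m)
H(X, N) = X - 265*N
sqrt(133773 + (H(111, -385)/f(108) - 245279*1/(46*(-16 + 223)))) = sqrt(133773 + ((111 - 265*(-385))/(579 + 3*108) - 245279*1/(46*(-16 + 223)))) = sqrt(133773 + ((111 + 102025)/(579 + 324) - 245279/(46*207))) = sqrt(133773 + (102136/903 - 245279/9522)) = sqrt(133773 + 250350685/2866122) = sqrt(383660088991/2866122) = sqrt(230963373572582)/41538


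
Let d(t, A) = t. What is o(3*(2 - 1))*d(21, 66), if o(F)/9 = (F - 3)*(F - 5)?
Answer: 0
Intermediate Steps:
o(F) = 9*(-5 + F)*(-3 + F) (o(F) = 9*((F - 3)*(F - 5)) = 9*((-3 + F)*(-5 + F)) = 9*((-5 + F)*(-3 + F)) = 9*(-5 + F)*(-3 + F))
o(3*(2 - 1))*d(21, 66) = (135 - 216*(2 - 1) + 9*(3*(2 - 1))²)*21 = (135 - 216 + 9*(3*1)²)*21 = (135 - 72*3 + 9*3²)*21 = (135 - 216 + 9*9)*21 = (135 - 216 + 81)*21 = 0*21 = 0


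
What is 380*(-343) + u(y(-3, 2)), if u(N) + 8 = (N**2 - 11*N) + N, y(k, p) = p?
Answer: -130364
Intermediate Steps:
u(N) = -8 + N**2 - 10*N (u(N) = -8 + ((N**2 - 11*N) + N) = -8 + (N**2 - 10*N) = -8 + N**2 - 10*N)
380*(-343) + u(y(-3, 2)) = 380*(-343) + (-8 + 2**2 - 10*2) = -130340 + (-8 + 4 - 20) = -130340 - 24 = -130364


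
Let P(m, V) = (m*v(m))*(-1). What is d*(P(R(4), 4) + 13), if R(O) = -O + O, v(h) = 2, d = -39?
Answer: -507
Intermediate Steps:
R(O) = 0
P(m, V) = -2*m (P(m, V) = (m*2)*(-1) = (2*m)*(-1) = -2*m)
d*(P(R(4), 4) + 13) = -39*(-2*0 + 13) = -39*(0 + 13) = -39*13 = -507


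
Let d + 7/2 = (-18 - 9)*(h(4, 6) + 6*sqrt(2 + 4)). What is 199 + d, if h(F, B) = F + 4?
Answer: -41/2 - 162*sqrt(6) ≈ -417.32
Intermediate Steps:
h(F, B) = 4 + F
d = -439/2 - 162*sqrt(6) (d = -7/2 + (-18 - 9)*((4 + 4) + 6*sqrt(2 + 4)) = -7/2 - 27*(8 + 6*sqrt(6)) = -7/2 + (-216 - 162*sqrt(6)) = -439/2 - 162*sqrt(6) ≈ -616.32)
199 + d = 199 + (-439/2 - 162*sqrt(6)) = -41/2 - 162*sqrt(6)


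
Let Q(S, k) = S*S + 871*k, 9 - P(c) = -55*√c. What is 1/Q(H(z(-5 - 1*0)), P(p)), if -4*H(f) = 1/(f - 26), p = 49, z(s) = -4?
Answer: 14400/4941705601 ≈ 2.9140e-6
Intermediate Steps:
H(f) = -1/(4*(-26 + f)) (H(f) = -1/(4*(f - 26)) = -1/(4*(-26 + f)))
P(c) = 9 + 55*√c (P(c) = 9 - (-55)*√c = 9 + 55*√c)
Q(S, k) = S² + 871*k
1/Q(H(z(-5 - 1*0)), P(p)) = 1/((-1/(-104 + 4*(-4)))² + 871*(9 + 55*√49)) = 1/((-1/(-104 - 16))² + 871*(9 + 55*7)) = 1/((-1/(-120))² + 871*(9 + 385)) = 1/((-1*(-1/120))² + 871*394) = 1/((1/120)² + 343174) = 1/(1/14400 + 343174) = 1/(4941705601/14400) = 14400/4941705601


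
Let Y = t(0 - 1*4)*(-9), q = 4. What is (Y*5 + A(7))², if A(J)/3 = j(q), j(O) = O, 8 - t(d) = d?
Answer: 278784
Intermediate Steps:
t(d) = 8 - d
A(J) = 12 (A(J) = 3*4 = 12)
Y = -108 (Y = (8 - (0 - 1*4))*(-9) = (8 - (0 - 4))*(-9) = (8 - 1*(-4))*(-9) = (8 + 4)*(-9) = 12*(-9) = -108)
(Y*5 + A(7))² = (-108*5 + 12)² = (-540 + 12)² = (-528)² = 278784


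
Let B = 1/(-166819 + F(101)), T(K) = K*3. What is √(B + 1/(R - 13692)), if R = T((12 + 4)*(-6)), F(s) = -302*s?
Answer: I*√145720965550395/1379273790 ≈ 0.0087521*I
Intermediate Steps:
T(K) = 3*K
R = -288 (R = 3*((12 + 4)*(-6)) = 3*(16*(-6)) = 3*(-96) = -288)
B = -1/197321 (B = 1/(-166819 - 302*101) = 1/(-166819 - 30502) = 1/(-197321) = -1/197321 ≈ -5.0679e-6)
√(B + 1/(R - 13692)) = √(-1/197321 + 1/(-288 - 13692)) = √(-1/197321 + 1/(-13980)) = √(-1/197321 - 1/13980) = √(-211301/2758547580) = I*√145720965550395/1379273790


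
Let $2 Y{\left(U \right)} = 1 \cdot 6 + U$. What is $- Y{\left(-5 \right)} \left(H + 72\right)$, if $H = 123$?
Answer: $- \frac{195}{2} \approx -97.5$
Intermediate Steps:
$Y{\left(U \right)} = 3 + \frac{U}{2}$ ($Y{\left(U \right)} = \frac{1 \cdot 6 + U}{2} = \frac{6 + U}{2} = 3 + \frac{U}{2}$)
$- Y{\left(-5 \right)} \left(H + 72\right) = - \left(3 + \frac{1}{2} \left(-5\right)\right) \left(123 + 72\right) = - \left(3 - \frac{5}{2}\right) 195 = - \frac{195}{2}$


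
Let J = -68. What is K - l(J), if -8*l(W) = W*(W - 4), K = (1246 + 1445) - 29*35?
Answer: 2288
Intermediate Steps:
K = 1676 (K = 2691 - 1015 = 1676)
l(W) = -W*(-4 + W)/8 (l(W) = -W*(W - 4)/8 = -W*(-4 + W)/8)
K - l(J) = 1676 - (-68)*(4 - 1*(-68))/8 = 1676 - (-68)*(4 + 68)/8 = 1676 - (-68)*72/8 = 1676 - 1*(-612) = 1676 + 612 = 2288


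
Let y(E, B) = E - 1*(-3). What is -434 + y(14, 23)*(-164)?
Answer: -3222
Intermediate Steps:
y(E, B) = 3 + E (y(E, B) = E + 3 = 3 + E)
-434 + y(14, 23)*(-164) = -434 + (3 + 14)*(-164) = -434 + 17*(-164) = -434 - 2788 = -3222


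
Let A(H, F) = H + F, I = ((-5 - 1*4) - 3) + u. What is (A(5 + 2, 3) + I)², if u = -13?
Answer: 225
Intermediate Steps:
I = -25 (I = ((-5 - 1*4) - 3) - 13 = ((-5 - 4) - 3) - 13 = (-9 - 3) - 13 = -12 - 13 = -25)
A(H, F) = F + H
(A(5 + 2, 3) + I)² = ((3 + (5 + 2)) - 25)² = ((3 + 7) - 25)² = (10 - 25)² = (-15)² = 225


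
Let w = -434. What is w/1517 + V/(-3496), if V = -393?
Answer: -921083/5303432 ≈ -0.17368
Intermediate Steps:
w/1517 + V/(-3496) = -434/1517 - 393/(-3496) = -434*1/1517 - 393*(-1/3496) = -434/1517 + 393/3496 = -921083/5303432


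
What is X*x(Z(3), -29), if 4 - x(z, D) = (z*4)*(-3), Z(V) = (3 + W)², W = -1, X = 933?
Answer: 48516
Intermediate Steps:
Z(V) = 4 (Z(V) = (3 - 1)² = 2² = 4)
x(z, D) = 4 + 12*z (x(z, D) = 4 - z*4*(-3) = 4 - 4*z*(-3) = 4 - (-12)*z = 4 + 12*z)
X*x(Z(3), -29) = 933*(4 + 12*4) = 933*(4 + 48) = 933*52 = 48516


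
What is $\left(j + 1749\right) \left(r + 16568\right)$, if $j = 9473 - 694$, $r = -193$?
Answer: $172396000$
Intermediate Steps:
$j = 8779$
$\left(j + 1749\right) \left(r + 16568\right) = \left(8779 + 1749\right) \left(-193 + 16568\right) = 10528 \cdot 16375 = 172396000$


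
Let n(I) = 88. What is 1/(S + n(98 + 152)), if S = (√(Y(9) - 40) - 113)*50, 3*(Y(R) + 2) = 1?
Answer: -8343/46560016 - 125*I*√15/46560016 ≈ -0.00017919 - 1.0398e-5*I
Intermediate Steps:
Y(R) = -5/3 (Y(R) = -2 + (⅓)*1 = -2 + ⅓ = -5/3)
S = -5650 + 250*I*√15/3 (S = (√(-5/3 - 40) - 113)*50 = (√(-125/3) - 113)*50 = (5*I*√15/3 - 113)*50 = (-113 + 5*I*√15/3)*50 = -5650 + 250*I*√15/3 ≈ -5650.0 + 322.75*I)
1/(S + n(98 + 152)) = 1/((-5650 + 250*I*√15/3) + 88) = 1/(-5562 + 250*I*√15/3)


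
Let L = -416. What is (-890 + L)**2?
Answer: 1705636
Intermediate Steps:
(-890 + L)**2 = (-890 - 416)**2 = (-1306)**2 = 1705636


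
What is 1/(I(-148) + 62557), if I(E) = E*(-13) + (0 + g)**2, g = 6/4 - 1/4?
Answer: 16/1031721 ≈ 1.5508e-5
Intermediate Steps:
g = 5/4 (g = 6*(1/4) - 1*1/4 = 3/2 - 1/4 = 5/4 ≈ 1.2500)
I(E) = 25/16 - 13*E (I(E) = E*(-13) + (0 + 5/4)**2 = -13*E + (5/4)**2 = -13*E + 25/16 = 25/16 - 13*E)
1/(I(-148) + 62557) = 1/((25/16 - 13*(-148)) + 62557) = 1/((25/16 + 1924) + 62557) = 1/(30809/16 + 62557) = 1/(1031721/16) = 16/1031721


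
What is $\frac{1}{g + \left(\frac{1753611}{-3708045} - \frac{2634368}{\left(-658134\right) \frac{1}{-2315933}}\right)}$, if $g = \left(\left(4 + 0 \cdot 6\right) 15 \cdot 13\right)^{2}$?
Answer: $- \frac{15064138815}{130482243772465817} \approx -1.1545 \cdot 10^{-7}$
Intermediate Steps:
$g = 608400$ ($g = \left(\left(4 + 0\right) 15 \cdot 13\right)^{2} = \left(4 \cdot 15 \cdot 13\right)^{2} = \left(60 \cdot 13\right)^{2} = 780^{2} = 608400$)
$\frac{1}{g + \left(\frac{1753611}{-3708045} - \frac{2634368}{\left(-658134\right) \frac{1}{-2315933}}\right)} = \frac{1}{608400 + \left(\frac{1753611}{-3708045} - \frac{2634368}{\left(-658134\right) \frac{1}{-2315933}}\right)} = \frac{1}{608400 + \left(1753611 \left(- \frac{1}{3708045}\right) - \frac{2634368}{\left(-658134\right) \left(- \frac{1}{2315933}\right)}\right)} = \frac{1}{608400 - \left(\frac{584537}{1236015} + \frac{2634368}{\frac{658134}{2315933}}\right)} = \frac{1}{608400 - \frac{139647265827511817}{15064138815}} = \frac{1}{- \frac{130482243772465817}{15064138815}} = - \frac{15064138815}{130482243772465817}$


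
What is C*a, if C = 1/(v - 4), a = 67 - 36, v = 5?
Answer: 31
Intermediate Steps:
a = 31
C = 1 (C = 1/(5 - 4) = 1/1 = 1)
C*a = 1*31 = 31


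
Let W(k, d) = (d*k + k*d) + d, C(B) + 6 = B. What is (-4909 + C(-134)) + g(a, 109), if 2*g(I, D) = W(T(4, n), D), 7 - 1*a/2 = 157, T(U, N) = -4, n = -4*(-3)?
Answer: -10861/2 ≈ -5430.5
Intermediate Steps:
n = 12
C(B) = -6 + B
a = -300 (a = 14 - 2*157 = 14 - 314 = -300)
W(k, d) = d + 2*d*k (W(k, d) = (d*k + d*k) + d = 2*d*k + d = d + 2*d*k)
g(I, D) = -7*D/2 (g(I, D) = (D*(1 + 2*(-4)))/2 = (D*(1 - 8))/2 = (D*(-7))/2 = (-7*D)/2 = -7*D/2)
(-4909 + C(-134)) + g(a, 109) = (-4909 + (-6 - 134)) - 7/2*109 = (-4909 - 140) - 763/2 = -5049 - 763/2 = -10861/2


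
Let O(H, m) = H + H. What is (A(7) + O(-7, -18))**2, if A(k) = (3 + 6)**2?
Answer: 4489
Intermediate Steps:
O(H, m) = 2*H
A(k) = 81 (A(k) = 9**2 = 81)
(A(7) + O(-7, -18))**2 = (81 + 2*(-7))**2 = (81 - 14)**2 = 67**2 = 4489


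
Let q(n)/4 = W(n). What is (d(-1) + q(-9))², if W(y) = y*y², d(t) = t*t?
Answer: 8497225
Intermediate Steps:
d(t) = t²
W(y) = y³
q(n) = 4*n³
(d(-1) + q(-9))² = ((-1)² + 4*(-9)³)² = (1 + 4*(-729))² = (1 - 2916)² = (-2915)² = 8497225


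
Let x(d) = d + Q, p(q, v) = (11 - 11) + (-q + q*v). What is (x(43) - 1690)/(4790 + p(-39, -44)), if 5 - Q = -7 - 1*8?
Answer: -1627/6545 ≈ -0.24859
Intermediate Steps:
p(q, v) = -q + q*v (p(q, v) = 0 + (-q + q*v) = -q + q*v)
Q = 20 (Q = 5 - (-7 - 1*8) = 5 - (-7 - 8) = 5 - 1*(-15) = 5 + 15 = 20)
x(d) = 20 + d (x(d) = d + 20 = 20 + d)
(x(43) - 1690)/(4790 + p(-39, -44)) = ((20 + 43) - 1690)/(4790 - 39*(-1 - 44)) = (63 - 1690)/(4790 - 39*(-45)) = -1627/(4790 + 1755) = -1627/6545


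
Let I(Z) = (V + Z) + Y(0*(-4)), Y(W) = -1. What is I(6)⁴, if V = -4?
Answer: 1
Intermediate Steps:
I(Z) = -5 + Z (I(Z) = (-4 + Z) - 1 = -5 + Z)
I(6)⁴ = (-5 + 6)⁴ = 1⁴ = 1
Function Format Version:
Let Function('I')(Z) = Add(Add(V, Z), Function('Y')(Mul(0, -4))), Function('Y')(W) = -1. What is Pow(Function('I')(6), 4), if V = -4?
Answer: 1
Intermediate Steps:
Function('I')(Z) = Add(-5, Z) (Function('I')(Z) = Add(Add(-4, Z), -1) = Add(-5, Z))
Pow(Function('I')(6), 4) = Pow(Add(-5, 6), 4) = Pow(1, 4) = 1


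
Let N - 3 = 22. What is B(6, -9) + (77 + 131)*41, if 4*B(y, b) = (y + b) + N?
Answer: 17067/2 ≈ 8533.5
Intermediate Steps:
N = 25 (N = 3 + 22 = 25)
B(y, b) = 25/4 + b/4 + y/4 (B(y, b) = ((y + b) + 25)/4 = ((b + y) + 25)/4 = (25 + b + y)/4 = 25/4 + b/4 + y/4)
B(6, -9) + (77 + 131)*41 = (25/4 + (1/4)*(-9) + (1/4)*6) + (77 + 131)*41 = (25/4 - 9/4 + 3/2) + 208*41 = 11/2 + 8528 = 17067/2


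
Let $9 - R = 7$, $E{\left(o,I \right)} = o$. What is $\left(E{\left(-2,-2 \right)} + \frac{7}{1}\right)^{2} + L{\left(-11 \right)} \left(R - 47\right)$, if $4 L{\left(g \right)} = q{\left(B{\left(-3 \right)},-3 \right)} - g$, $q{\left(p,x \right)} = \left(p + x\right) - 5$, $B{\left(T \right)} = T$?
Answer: $25$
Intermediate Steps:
$q{\left(p,x \right)} = -5 + p + x$
$L{\left(g \right)} = - \frac{11}{4} - \frac{g}{4}$ ($L{\left(g \right)} = \frac{\left(-5 - 3 - 3\right) - g}{4} = \frac{-11 - g}{4} = - \frac{11}{4} - \frac{g}{4}$)
$R = 2$ ($R = 9 - 7 = 2$)
$\left(E{\left(-2,-2 \right)} + \frac{7}{1}\right)^{2} + L{\left(-11 \right)} \left(R - 47\right) = \left(-2 + \frac{7}{1}\right)^{2} + \left(- \frac{11}{4} - - \frac{11}{4}\right) \left(2 - 47\right) = \left(-2 + 7 \cdot 1\right)^{2} + \left(- \frac{11}{4} + \frac{11}{4}\right) \left(-45\right) = \left(-2 + 7\right)^{2} + 0 \left(-45\right) = 5^{2} + 0 = 25 + 0 = 25$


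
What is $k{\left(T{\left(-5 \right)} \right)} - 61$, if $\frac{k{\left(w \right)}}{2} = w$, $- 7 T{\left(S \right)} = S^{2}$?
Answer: $- \frac{477}{7} \approx -68.143$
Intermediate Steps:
$T{\left(S \right)} = - \frac{S^{2}}{7}$
$k{\left(w \right)} = 2 w$
$k{\left(T{\left(-5 \right)} \right)} - 61 = 2 \left(- \frac{\left(-5\right)^{2}}{7}\right) - 61 = 2 \left(\left(- \frac{1}{7}\right) 25\right) - 61 = 2 \left(- \frac{25}{7}\right) - 61 = - \frac{50}{7} - 61 = - \frac{477}{7}$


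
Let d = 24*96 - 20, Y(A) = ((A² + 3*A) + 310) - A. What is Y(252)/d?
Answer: 32159/1142 ≈ 28.160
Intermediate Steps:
Y(A) = 310 + A² + 2*A (Y(A) = (310 + A² + 3*A) - A = 310 + A² + 2*A)
d = 2284 (d = 2304 - 20 = 2284)
Y(252)/d = (310 + 252² + 2*252)/2284 = (310 + 63504 + 504)*(1/2284) = 64318*(1/2284) = 32159/1142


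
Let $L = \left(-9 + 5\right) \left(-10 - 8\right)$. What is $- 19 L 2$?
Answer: $-2736$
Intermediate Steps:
$L = 72$ ($L = \left(-4\right) \left(-18\right) = 72$)
$- 19 L 2 = \left(-19\right) 72 \cdot 2 = \left(-1368\right) 2 = -2736$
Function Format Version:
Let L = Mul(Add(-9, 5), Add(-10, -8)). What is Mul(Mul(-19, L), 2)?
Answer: -2736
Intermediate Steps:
L = 72 (L = Mul(-4, -18) = 72)
Mul(Mul(-19, L), 2) = Mul(Mul(-19, 72), 2) = Mul(-1368, 2) = -2736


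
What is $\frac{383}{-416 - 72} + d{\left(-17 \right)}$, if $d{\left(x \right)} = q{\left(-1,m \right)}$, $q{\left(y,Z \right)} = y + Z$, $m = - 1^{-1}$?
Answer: $- \frac{1359}{488} \approx -2.7848$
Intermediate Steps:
$m = -1$ ($m = \left(-1\right) 1 = -1$)
$q{\left(y,Z \right)} = Z + y$
$d{\left(x \right)} = -2$ ($d{\left(x \right)} = -1 - 1 = -2$)
$\frac{383}{-416 - 72} + d{\left(-17 \right)} = \frac{383}{-416 - 72} - 2 = \frac{383}{-488} - 2 = 383 \left(- \frac{1}{488}\right) - 2 = - \frac{383}{488} - 2 = - \frac{1359}{488}$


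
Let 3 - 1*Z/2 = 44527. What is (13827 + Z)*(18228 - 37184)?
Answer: 1425889276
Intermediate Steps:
Z = -89048 (Z = 6 - 2*44527 = 6 - 89054 = -89048)
(13827 + Z)*(18228 - 37184) = (13827 - 89048)*(18228 - 37184) = -75221*(-18956) = 1425889276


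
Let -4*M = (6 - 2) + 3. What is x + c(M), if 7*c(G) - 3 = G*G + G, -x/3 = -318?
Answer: 106917/112 ≈ 954.62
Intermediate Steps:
x = 954 (x = -3*(-318) = 954)
M = -7/4 (M = -((6 - 2) + 3)/4 = -(4 + 3)/4 = -¼*7 = -7/4 ≈ -1.7500)
c(G) = 3/7 + G/7 + G²/7 (c(G) = 3/7 + (G*G + G)/7 = 3/7 + (G² + G)/7 = 3/7 + (G + G²)/7 = 3/7 + (G/7 + G²/7) = 3/7 + G/7 + G²/7)
x + c(M) = 954 + (3/7 + (⅐)*(-7/4) + (-7/4)²/7) = 954 + (3/7 - ¼ + (⅐)*(49/16)) = 954 + (3/7 - ¼ + 7/16) = 954 + 69/112 = 106917/112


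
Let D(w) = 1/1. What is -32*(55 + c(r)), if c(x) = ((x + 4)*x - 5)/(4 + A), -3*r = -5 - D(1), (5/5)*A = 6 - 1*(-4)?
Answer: -1776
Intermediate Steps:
A = 10 (A = 6 - 1*(-4) = 6 + 4 = 10)
D(w) = 1
r = 2 (r = -(-5 - 1*1)/3 = -(-5 - 1)/3 = -⅓*(-6) = 2)
c(x) = -5/14 + x*(4 + x)/14 (c(x) = ((x + 4)*x - 5)/(4 + 10) = ((4 + x)*x - 5)/14 = (x*(4 + x) - 5)*(1/14) = (-5 + x*(4 + x))*(1/14) = -5/14 + x*(4 + x)/14)
-32*(55 + c(r)) = -32*(55 + (-5/14 + (1/14)*2² + (2/7)*2)) = -32*(55 + (-5/14 + (1/14)*4 + 4/7)) = -32*(55 + (-5/14 + 2/7 + 4/7)) = -32*(55 + ½) = -32*111/2 = -1776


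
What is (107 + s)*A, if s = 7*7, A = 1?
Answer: 156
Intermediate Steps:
s = 49
(107 + s)*A = (107 + 49)*1 = 156*1 = 156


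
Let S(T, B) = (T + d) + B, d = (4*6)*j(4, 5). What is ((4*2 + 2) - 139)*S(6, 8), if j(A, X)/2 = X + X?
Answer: -63726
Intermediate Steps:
j(A, X) = 4*X (j(A, X) = 2*(X + X) = 2*(2*X) = 4*X)
d = 480 (d = (4*6)*(4*5) = 24*20 = 480)
S(T, B) = 480 + B + T (S(T, B) = (T + 480) + B = (480 + T) + B = 480 + B + T)
((4*2 + 2) - 139)*S(6, 8) = ((4*2 + 2) - 139)*(480 + 8 + 6) = ((8 + 2) - 139)*494 = (10 - 139)*494 = -129*494 = -63726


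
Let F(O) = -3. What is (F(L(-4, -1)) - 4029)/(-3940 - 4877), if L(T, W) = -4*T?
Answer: 1344/2939 ≈ 0.45730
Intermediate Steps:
(F(L(-4, -1)) - 4029)/(-3940 - 4877) = (-3 - 4029)/(-3940 - 4877) = -4032/(-8817) = -4032*(-1/8817) = 1344/2939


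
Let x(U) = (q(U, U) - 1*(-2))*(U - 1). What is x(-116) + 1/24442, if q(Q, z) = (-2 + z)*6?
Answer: 2018958085/24442 ≈ 82602.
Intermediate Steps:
q(Q, z) = -12 + 6*z
x(U) = (-1 + U)*(-10 + 6*U) (x(U) = ((-12 + 6*U) - 1*(-2))*(U - 1) = ((-12 + 6*U) + 2)*(-1 + U) = (-10 + 6*U)*(-1 + U) = (-1 + U)*(-10 + 6*U))
x(-116) + 1/24442 = (10 - 16*(-116) + 6*(-116)²) + 1/24442 = (10 + 1856 + 6*13456) + 1/24442 = (10 + 1856 + 80736) + 1/24442 = 82602 + 1/24442 = 2018958085/24442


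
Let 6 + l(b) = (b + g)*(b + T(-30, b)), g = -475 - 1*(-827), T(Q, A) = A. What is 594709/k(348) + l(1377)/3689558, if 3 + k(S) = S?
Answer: 1097928060661/636448755 ≈ 1725.1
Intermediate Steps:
g = 352 (g = -475 + 827 = 352)
k(S) = -3 + S
l(b) = -6 + 2*b*(352 + b) (l(b) = -6 + (b + 352)*(b + b) = -6 + (352 + b)*(2*b) = -6 + 2*b*(352 + b))
594709/k(348) + l(1377)/3689558 = 594709/(-3 + 348) + (-6 + 2*1377² + 704*1377)/3689558 = 594709/345 + (-6 + 2*1896129 + 969408)*(1/3689558) = 594709*(1/345) + (-6 + 3792258 + 969408)*(1/3689558) = 594709/345 + 4761660*(1/3689558) = 594709/345 + 2380830/1844779 = 1097928060661/636448755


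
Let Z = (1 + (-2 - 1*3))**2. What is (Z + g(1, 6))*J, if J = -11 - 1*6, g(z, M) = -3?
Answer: -221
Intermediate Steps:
Z = 16 (Z = (1 + (-2 - 3))**2 = (1 - 5)**2 = (-4)**2 = 16)
J = -17 (J = -11 - 6 = -17)
(Z + g(1, 6))*J = (16 - 3)*(-17) = 13*(-17) = -221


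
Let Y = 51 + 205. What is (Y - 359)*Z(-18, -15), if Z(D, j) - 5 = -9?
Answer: 412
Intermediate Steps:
Y = 256
Z(D, j) = -4 (Z(D, j) = 5 - 9 = -4)
(Y - 359)*Z(-18, -15) = (256 - 359)*(-4) = -103*(-4) = 412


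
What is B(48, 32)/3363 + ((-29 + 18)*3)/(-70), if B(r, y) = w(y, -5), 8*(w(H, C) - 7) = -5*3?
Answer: 445351/941640 ≈ 0.47295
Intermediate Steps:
w(H, C) = 41/8 (w(H, C) = 7 + (-5*3)/8 = 7 + (⅛)*(-15) = 7 - 15/8 = 41/8)
B(r, y) = 41/8
B(48, 32)/3363 + ((-29 + 18)*3)/(-70) = (41/8)/3363 + ((-29 + 18)*3)/(-70) = (41/8)*(1/3363) - 11*3*(-1/70) = 41/26904 - 33*(-1/70) = 41/26904 + 33/70 = 445351/941640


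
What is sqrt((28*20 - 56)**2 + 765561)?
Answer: 13*sqrt(6033) ≈ 1009.7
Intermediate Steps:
sqrt((28*20 - 56)**2 + 765561) = sqrt((560 - 56)**2 + 765561) = sqrt(504**2 + 765561) = sqrt(254016 + 765561) = sqrt(1019577) = 13*sqrt(6033)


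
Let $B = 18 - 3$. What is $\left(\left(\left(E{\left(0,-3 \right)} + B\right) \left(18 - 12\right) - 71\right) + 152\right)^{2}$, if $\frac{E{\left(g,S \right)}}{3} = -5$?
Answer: $6561$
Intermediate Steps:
$B = 15$ ($B = 18 - 3 = 15$)
$E{\left(g,S \right)} = -15$ ($E{\left(g,S \right)} = 3 \left(-5\right) = -15$)
$\left(\left(\left(E{\left(0,-3 \right)} + B\right) \left(18 - 12\right) - 71\right) + 152\right)^{2} = \left(\left(\left(-15 + 15\right) \left(18 - 12\right) - 71\right) + 152\right)^{2} = \left(\left(0 \cdot 6 - 71\right) + 152\right)^{2} = \left(\left(0 - 71\right) + 152\right)^{2} = \left(-71 + 152\right)^{2} = 81^{2} = 6561$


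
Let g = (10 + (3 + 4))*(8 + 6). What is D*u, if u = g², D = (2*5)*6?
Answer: 3398640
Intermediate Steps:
g = 238 (g = (10 + 7)*14 = 17*14 = 238)
D = 60 (D = 10*6 = 60)
u = 56644 (u = 238² = 56644)
D*u = 60*56644 = 3398640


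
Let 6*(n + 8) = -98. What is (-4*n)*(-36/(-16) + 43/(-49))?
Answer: 19637/147 ≈ 133.58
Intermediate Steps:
n = -73/3 (n = -8 + (1/6)*(-98) = -8 - 49/3 = -73/3 ≈ -24.333)
(-4*n)*(-36/(-16) + 43/(-49)) = (-4*(-73/3))*(-36/(-16) + 43/(-49)) = 292*(-36*(-1/16) + 43*(-1/49))/3 = 292*(9/4 - 43/49)/3 = (292/3)*(269/196) = 19637/147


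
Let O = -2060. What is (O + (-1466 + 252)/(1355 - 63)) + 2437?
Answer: 242935/646 ≈ 376.06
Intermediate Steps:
(O + (-1466 + 252)/(1355 - 63)) + 2437 = (-2060 + (-1466 + 252)/(1355 - 63)) + 2437 = (-2060 - 1214/1292) + 2437 = (-2060 - 1214*1/1292) + 2437 = (-2060 - 607/646) + 2437 = -1331367/646 + 2437 = 242935/646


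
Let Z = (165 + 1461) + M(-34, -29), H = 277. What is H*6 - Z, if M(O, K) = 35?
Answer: 1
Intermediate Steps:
Z = 1661 (Z = (165 + 1461) + 35 = 1626 + 35 = 1661)
H*6 - Z = 277*6 - 1*1661 = 1662 - 1661 = 1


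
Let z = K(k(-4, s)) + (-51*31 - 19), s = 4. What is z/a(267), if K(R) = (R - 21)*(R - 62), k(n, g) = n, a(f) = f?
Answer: 50/267 ≈ 0.18727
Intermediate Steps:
K(R) = (-62 + R)*(-21 + R) (K(R) = (-21 + R)*(-62 + R) = (-62 + R)*(-21 + R))
z = 50 (z = (1302 + (-4)**2 - 83*(-4)) + (-51*31 - 19) = (1302 + 16 + 332) + (-1581 - 19) = 1650 - 1600 = 50)
z/a(267) = 50/267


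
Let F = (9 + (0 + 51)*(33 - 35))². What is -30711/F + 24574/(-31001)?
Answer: -388204079/89375883 ≈ -4.3435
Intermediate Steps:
F = 8649 (F = (9 + 51*(-2))² = (9 - 102)² = (-93)² = 8649)
-30711/F + 24574/(-31001) = -30711/8649 + 24574/(-31001) = -30711*1/8649 + 24574*(-1/31001) = -10237/2883 - 24574/31001 = -388204079/89375883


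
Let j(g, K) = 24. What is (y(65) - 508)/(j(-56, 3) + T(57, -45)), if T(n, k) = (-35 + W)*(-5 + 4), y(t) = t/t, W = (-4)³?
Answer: -169/41 ≈ -4.1219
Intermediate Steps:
W = -64
y(t) = 1
T(n, k) = 99 (T(n, k) = (-35 - 64)*(-5 + 4) = -99*(-1) = 99)
(y(65) - 508)/(j(-56, 3) + T(57, -45)) = (1 - 508)/(24 + 99) = -507/123 = -507*1/123 = -169/41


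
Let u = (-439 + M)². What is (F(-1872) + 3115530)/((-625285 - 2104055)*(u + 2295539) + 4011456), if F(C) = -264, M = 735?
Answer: -519211/1084072709374 ≈ -4.7894e-7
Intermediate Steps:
u = 87616 (u = (-439 + 735)² = 296² = 87616)
(F(-1872) + 3115530)/((-625285 - 2104055)*(u + 2295539) + 4011456) = (-264 + 3115530)/((-625285 - 2104055)*(87616 + 2295539) + 4011456) = 3115266/(-2729340*2383155 + 4011456) = 3115266/(-6504440267700 + 4011456) = 3115266/(-6504436256244) = 3115266*(-1/6504436256244) = -519211/1084072709374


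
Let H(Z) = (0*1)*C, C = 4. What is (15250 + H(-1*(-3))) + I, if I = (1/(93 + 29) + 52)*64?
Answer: 1133290/61 ≈ 18579.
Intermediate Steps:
I = 203040/61 (I = (1/122 + 52)*64 = (6345/122)*64 = 203040/61 ≈ 3328.5)
H(Z) = 0 (H(Z) = (0*1)*4 = 0*4 = 0)
(15250 + H(-1*(-3))) + I = (15250 + 0) + 203040/61 = 15250 + 203040/61 = 1133290/61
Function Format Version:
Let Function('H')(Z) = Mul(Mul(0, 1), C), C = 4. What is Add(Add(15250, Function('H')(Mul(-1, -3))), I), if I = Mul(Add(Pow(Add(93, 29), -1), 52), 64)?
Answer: Rational(1133290, 61) ≈ 18579.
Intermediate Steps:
I = Rational(203040, 61) (I = Mul(Add(Pow(122, -1), 52), 64) = Mul(Add(Rational(1, 122), 52), 64) = Mul(Rational(6345, 122), 64) = Rational(203040, 61) ≈ 3328.5)
Function('H')(Z) = 0 (Function('H')(Z) = Mul(Mul(0, 1), 4) = Mul(0, 4) = 0)
Add(Add(15250, Function('H')(Mul(-1, -3))), I) = Add(Add(15250, 0), Rational(203040, 61)) = Add(15250, Rational(203040, 61)) = Rational(1133290, 61)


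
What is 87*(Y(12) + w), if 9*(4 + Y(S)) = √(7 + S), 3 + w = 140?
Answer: 11571 + 29*√19/3 ≈ 11613.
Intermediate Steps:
w = 137 (w = -3 + 140 = 137)
Y(S) = -4 + √(7 + S)/9
87*(Y(12) + w) = 87*((-4 + √(7 + 12)/9) + 137) = 87*((-4 + √19/9) + 137) = 87*(133 + √19/9) = 11571 + 29*√19/3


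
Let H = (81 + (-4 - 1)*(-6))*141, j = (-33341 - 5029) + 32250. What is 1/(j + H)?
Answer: 1/9531 ≈ 0.00010492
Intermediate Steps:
j = -6120 (j = -38370 + 32250 = -6120)
H = 15651 (H = (81 - 5*(-6))*141 = (81 + 30)*141 = 111*141 = 15651)
1/(j + H) = 1/(-6120 + 15651) = 1/9531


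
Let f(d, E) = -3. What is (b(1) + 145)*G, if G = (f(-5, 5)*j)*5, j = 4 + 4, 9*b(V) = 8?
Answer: -52520/3 ≈ -17507.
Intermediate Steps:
b(V) = 8/9 (b(V) = (⅑)*8 = 8/9)
j = 8
G = -120 (G = -3*8*5 = -24*5 = -120)
(b(1) + 145)*G = (8/9 + 145)*(-120) = (1313/9)*(-120) = -52520/3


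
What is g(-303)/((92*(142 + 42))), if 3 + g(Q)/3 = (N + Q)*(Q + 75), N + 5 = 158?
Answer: 102591/16928 ≈ 6.0604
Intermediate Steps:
N = 153 (N = -5 + 158 = 153)
g(Q) = -9 + 3*(75 + Q)*(153 + Q) (g(Q) = -9 + 3*((153 + Q)*(Q + 75)) = -9 + 3*((153 + Q)*(75 + Q)) = -9 + 3*((75 + Q)*(153 + Q)) = -9 + 3*(75 + Q)*(153 + Q))
g(-303)/((92*(142 + 42))) = (34416 + 3*(-303)**2 + 684*(-303))/((92*(142 + 42))) = (34416 + 3*91809 - 207252)/((92*184)) = (34416 + 275427 - 207252)/16928 = 102591*(1/16928) = 102591/16928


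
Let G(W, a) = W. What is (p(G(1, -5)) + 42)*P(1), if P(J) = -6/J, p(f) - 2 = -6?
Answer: -228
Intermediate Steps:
p(f) = -4 (p(f) = 2 - 6 = -4)
(p(G(1, -5)) + 42)*P(1) = (-4 + 42)*(-6/1) = 38*(-6*1) = 38*(-6) = -228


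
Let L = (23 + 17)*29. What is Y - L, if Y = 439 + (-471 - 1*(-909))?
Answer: -283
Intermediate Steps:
Y = 877 (Y = 439 + (-471 + 909) = 439 + 438 = 877)
L = 1160 (L = 40*29 = 1160)
Y - L = 877 - 1*1160 = 877 - 1160 = -283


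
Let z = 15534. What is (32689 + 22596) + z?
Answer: 70819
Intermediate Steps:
(32689 + 22596) + z = (32689 + 22596) + 15534 = 55285 + 15534 = 70819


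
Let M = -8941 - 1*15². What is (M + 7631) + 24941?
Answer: 23406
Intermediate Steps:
M = -9166 (M = -8941 - 1*225 = -8941 - 225 = -9166)
(M + 7631) + 24941 = (-9166 + 7631) + 24941 = -1535 + 24941 = 23406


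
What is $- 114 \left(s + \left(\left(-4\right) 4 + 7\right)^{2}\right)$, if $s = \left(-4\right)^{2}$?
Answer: $-11058$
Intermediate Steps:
$s = 16$
$- 114 \left(s + \left(\left(-4\right) 4 + 7\right)^{2}\right) = - 114 \left(16 + \left(\left(-4\right) 4 + 7\right)^{2}\right) = - 114 \left(16 + \left(-16 + 7\right)^{2}\right) = - 114 \left(16 + \left(-9\right)^{2}\right) = - 114 \left(16 + 81\right) = \left(-114\right) 97 = -11058$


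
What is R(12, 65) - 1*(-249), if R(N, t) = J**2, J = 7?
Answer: 298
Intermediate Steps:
R(N, t) = 49 (R(N, t) = 7**2 = 49)
R(12, 65) - 1*(-249) = 49 - 1*(-249) = 49 + 249 = 298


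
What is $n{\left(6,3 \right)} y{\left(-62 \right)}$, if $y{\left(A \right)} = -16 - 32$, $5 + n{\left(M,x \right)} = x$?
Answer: $96$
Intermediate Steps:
$n{\left(M,x \right)} = -5 + x$
$y{\left(A \right)} = -48$ ($y{\left(A \right)} = -16 - 32 = -48$)
$n{\left(6,3 \right)} y{\left(-62 \right)} = \left(-5 + 3\right) \left(-48\right) = \left(-2\right) \left(-48\right) = 96$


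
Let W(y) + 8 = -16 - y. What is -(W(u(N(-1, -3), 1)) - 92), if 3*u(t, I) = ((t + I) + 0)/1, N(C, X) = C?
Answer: 116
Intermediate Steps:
u(t, I) = I/3 + t/3 (u(t, I) = (((t + I) + 0)/1)/3 = (((I + t) + 0)*1)/3 = ((I + t)*1)/3 = (I + t)/3 = I/3 + t/3)
W(y) = -24 - y (W(y) = -8 + (-16 - y) = -24 - y)
-(W(u(N(-1, -3), 1)) - 92) = -((-24 - ((⅓)*1 + (⅓)*(-1))) - 92) = -((-24 - (⅓ - ⅓)) - 92) = -((-24 - 1*0) - 92) = -((-24 + 0) - 92) = -(-24 - 92) = -1*(-116) = 116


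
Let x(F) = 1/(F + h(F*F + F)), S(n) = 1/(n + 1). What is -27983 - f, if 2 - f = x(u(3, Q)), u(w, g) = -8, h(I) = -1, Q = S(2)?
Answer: -251866/9 ≈ -27985.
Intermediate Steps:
S(n) = 1/(1 + n)
Q = 1/3 (Q = 1/(1 + 2) = 1/3 ≈ 0.33333)
x(F) = 1/(-1 + F) (x(F) = 1/(F - 1) = 1/(-1 + F))
f = 19/9 (f = 2 - 1/(-1 - 8) = 2 - 1/(-9) = 2 - 1*(-1/9) = 2 + 1/9 = 19/9 ≈ 2.1111)
-27983 - f = -27983 - 1*19/9 = -27983 - 19/9 = -251866/9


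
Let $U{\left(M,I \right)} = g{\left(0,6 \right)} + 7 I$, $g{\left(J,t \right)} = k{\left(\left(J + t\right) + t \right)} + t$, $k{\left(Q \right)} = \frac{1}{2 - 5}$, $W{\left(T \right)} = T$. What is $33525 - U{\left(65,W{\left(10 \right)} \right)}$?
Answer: $\frac{100348}{3} \approx 33449.0$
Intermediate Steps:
$k{\left(Q \right)} = - \frac{1}{3}$ ($k{\left(Q \right)} = \frac{1}{-3} = - \frac{1}{3}$)
$g{\left(J,t \right)} = - \frac{1}{3} + t$
$U{\left(M,I \right)} = \frac{17}{3} + 7 I$ ($U{\left(M,I \right)} = \left(- \frac{1}{3} + 6\right) + 7 I = \frac{17}{3} + 7 I$)
$33525 - U{\left(65,W{\left(10 \right)} \right)} = 33525 - \left(\frac{17}{3} + 7 \cdot 10\right) = 33525 - \left(\frac{17}{3} + 70\right) = 33525 - \frac{227}{3} = \frac{100348}{3}$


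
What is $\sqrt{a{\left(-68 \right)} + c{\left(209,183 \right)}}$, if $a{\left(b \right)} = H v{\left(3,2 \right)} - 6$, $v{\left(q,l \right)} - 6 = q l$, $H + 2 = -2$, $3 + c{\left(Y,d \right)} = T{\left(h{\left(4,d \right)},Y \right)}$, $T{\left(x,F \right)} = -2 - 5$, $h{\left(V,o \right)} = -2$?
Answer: $8 i \approx 8.0 i$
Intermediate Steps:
$T{\left(x,F \right)} = -7$
$c{\left(Y,d \right)} = -10$ ($c{\left(Y,d \right)} = -3 - 7 = -10$)
$H = -4$ ($H = -2 - 2 = -4$)
$v{\left(q,l \right)} = 6 + l q$ ($v{\left(q,l \right)} = 6 + q l = 6 + l q$)
$a{\left(b \right)} = -54$ ($a{\left(b \right)} = - 4 \left(6 + 2 \cdot 3\right) - 6 = - 4 \left(6 + 6\right) - 6 = \left(-4\right) 12 - 6 = -48 - 6 = -54$)
$\sqrt{a{\left(-68 \right)} + c{\left(209,183 \right)}} = \sqrt{-54 - 10} = \sqrt{-64} = 8 i$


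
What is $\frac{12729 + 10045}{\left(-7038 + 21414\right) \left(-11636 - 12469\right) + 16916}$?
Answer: $- \frac{11387}{173258282} \approx -6.5723 \cdot 10^{-5}$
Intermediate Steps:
$\frac{12729 + 10045}{\left(-7038 + 21414\right) \left(-11636 - 12469\right) + 16916} = \frac{22774}{14376 \left(-24105\right) + 16916} = \frac{22774}{-346533480 + 16916} = \frac{22774}{-346516564} = 22774 \left(- \frac{1}{346516564}\right) = - \frac{11387}{173258282}$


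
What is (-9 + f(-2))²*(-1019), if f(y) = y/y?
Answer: -65216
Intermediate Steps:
f(y) = 1
(-9 + f(-2))²*(-1019) = (-9 + 1)²*(-1019) = (-8)²*(-1019) = 64*(-1019) = -65216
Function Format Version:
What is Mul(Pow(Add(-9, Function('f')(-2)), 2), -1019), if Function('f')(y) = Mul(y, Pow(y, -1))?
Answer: -65216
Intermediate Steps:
Function('f')(y) = 1
Mul(Pow(Add(-9, Function('f')(-2)), 2), -1019) = Mul(Pow(Add(-9, 1), 2), -1019) = Mul(Pow(-8, 2), -1019) = Mul(64, -1019) = -65216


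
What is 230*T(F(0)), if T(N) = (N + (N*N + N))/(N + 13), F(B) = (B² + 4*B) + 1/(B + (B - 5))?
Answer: -207/32 ≈ -6.4688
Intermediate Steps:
F(B) = B² + 1/(-5 + 2*B) + 4*B (F(B) = (B² + 4*B) + 1/(B + (-5 + B)) = (B² + 4*B) + 1/(-5 + 2*B) = B² + 1/(-5 + 2*B) + 4*B)
T(N) = (N² + 2*N)/(13 + N) (T(N) = (N + (N² + N))/(13 + N) = (N + (N + N²))/(13 + N) = (N² + 2*N)/(13 + N))
230*T(F(0)) = 230*(((1 - 20*0 + 2*0³ + 3*0²)/(-5 + 2*0))*(2 + (1 - 20*0 + 2*0³ + 3*0²)/(-5 + 2*0))/(13 + (1 - 20*0 + 2*0³ + 3*0²)/(-5 + 2*0))) = 230*(((1 + 0 + 2*0 + 3*0)/(-5 + 0))*(2 + (1 + 0 + 2*0 + 3*0)/(-5 + 0))/(13 + (1 + 0 + 2*0 + 3*0)/(-5 + 0))) = 230*(((1 + 0 + 0 + 0)/(-5))*(2 + (1 + 0 + 0 + 0)/(-5))/(13 + (1 + 0 + 0 + 0)/(-5))) = 230*((-⅕*1)*(2 - ⅕*1)/(13 - ⅕*1)) = 230*(-(2 - ⅕)/(5*(13 - ⅕))) = 230*(-⅕*9/5/64/5) = 230*(-⅕*5/64*9/5) = 230*(-9/320) = -207/32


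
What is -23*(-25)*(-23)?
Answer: -13225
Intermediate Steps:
-23*(-25)*(-23) = 575*(-23) = -13225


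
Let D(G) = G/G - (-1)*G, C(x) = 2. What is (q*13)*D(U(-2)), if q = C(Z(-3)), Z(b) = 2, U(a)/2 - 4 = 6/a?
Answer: 78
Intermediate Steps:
U(a) = 8 + 12/a (U(a) = 8 + 2*(6/a) = 8 + 12/a)
q = 2
D(G) = 1 + G
(q*13)*D(U(-2)) = (2*13)*(1 + (8 + 12/(-2))) = 26*(1 + (8 + 12*(-½))) = 26*(1 + (8 - 6)) = 26*(1 + 2) = 26*3 = 78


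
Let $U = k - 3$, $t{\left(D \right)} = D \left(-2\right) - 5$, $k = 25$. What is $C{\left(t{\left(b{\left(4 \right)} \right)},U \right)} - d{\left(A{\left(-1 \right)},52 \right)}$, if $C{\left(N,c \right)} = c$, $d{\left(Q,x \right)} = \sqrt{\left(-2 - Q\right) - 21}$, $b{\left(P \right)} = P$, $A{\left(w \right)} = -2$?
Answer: $22 - i \sqrt{21} \approx 22.0 - 4.5826 i$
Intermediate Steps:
$t{\left(D \right)} = -5 - 2 D$ ($t{\left(D \right)} = - 2 D - 5 = -5 - 2 D$)
$d{\left(Q,x \right)} = \sqrt{-23 - Q}$
$U = 22$ ($U = 25 - 3 = 22$)
$C{\left(t{\left(b{\left(4 \right)} \right)},U \right)} - d{\left(A{\left(-1 \right)},52 \right)} = 22 - \sqrt{-23 - -2} = 22 - \sqrt{-23 + 2} = 22 - \sqrt{-21} = 22 - i \sqrt{21}$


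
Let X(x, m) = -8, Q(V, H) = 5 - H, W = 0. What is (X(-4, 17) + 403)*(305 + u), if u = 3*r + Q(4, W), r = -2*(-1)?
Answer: 124820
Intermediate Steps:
r = 2
u = 11 (u = 3*2 + (5 - 1*0) = 6 + (5 + 0) = 6 + 5 = 11)
(X(-4, 17) + 403)*(305 + u) = (-8 + 403)*(305 + 11) = 395*316 = 124820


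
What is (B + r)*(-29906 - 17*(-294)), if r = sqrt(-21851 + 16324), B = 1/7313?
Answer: -24908/7313 - 24908*I*sqrt(5527) ≈ -3.406 - 1.8518e+6*I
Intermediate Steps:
B = 1/7313 ≈ 0.00013674
r = I*sqrt(5527) (r = sqrt(-5527) = I*sqrt(5527) ≈ 74.344*I)
(B + r)*(-29906 - 17*(-294)) = (1/7313 + I*sqrt(5527))*(-29906 - 17*(-294)) = (1/7313 + I*sqrt(5527))*(-29906 + 4998) = (1/7313 + I*sqrt(5527))*(-24908) = -24908/7313 - 24908*I*sqrt(5527)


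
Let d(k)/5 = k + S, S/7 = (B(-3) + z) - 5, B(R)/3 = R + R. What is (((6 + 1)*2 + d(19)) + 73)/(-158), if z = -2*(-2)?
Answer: 483/158 ≈ 3.0570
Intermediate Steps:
z = 4
B(R) = 6*R (B(R) = 3*(R + R) = 3*(2*R) = 6*R)
S = -133 (S = 7*((6*(-3) + 4) - 5) = 7*((-18 + 4) - 5) = 7*(-14 - 5) = 7*(-19) = -133)
d(k) = -665 + 5*k (d(k) = 5*(k - 133) = 5*(-133 + k) = -665 + 5*k)
(((6 + 1)*2 + d(19)) + 73)/(-158) = (((6 + 1)*2 + (-665 + 5*19)) + 73)/(-158) = ((7*2 + (-665 + 95)) + 73)*(-1/158) = ((14 - 570) + 73)*(-1/158) = (-556 + 73)*(-1/158) = -483*(-1/158) = 483/158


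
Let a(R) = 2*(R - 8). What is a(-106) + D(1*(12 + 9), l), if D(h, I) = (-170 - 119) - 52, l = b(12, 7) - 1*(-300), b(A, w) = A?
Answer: -569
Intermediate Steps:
a(R) = -16 + 2*R (a(R) = 2*(-8 + R) = -16 + 2*R)
l = 312 (l = 12 - 1*(-300) = 12 + 300 = 312)
D(h, I) = -341 (D(h, I) = -289 - 52 = -341)
a(-106) + D(1*(12 + 9), l) = (-16 + 2*(-106)) - 341 = (-16 - 212) - 341 = -228 - 341 = -569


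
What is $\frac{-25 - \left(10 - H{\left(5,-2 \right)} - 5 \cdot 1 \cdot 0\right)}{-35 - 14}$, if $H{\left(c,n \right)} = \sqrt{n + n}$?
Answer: $\frac{5}{7} - \frac{2 i}{49} \approx 0.71429 - 0.040816 i$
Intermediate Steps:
$H{\left(c,n \right)} = \sqrt{2} \sqrt{n}$ ($H{\left(c,n \right)} = \sqrt{2 n} = \sqrt{2} \sqrt{n}$)
$\frac{-25 - \left(10 - H{\left(5,-2 \right)} - 5 \cdot 1 \cdot 0\right)}{-35 - 14} = \frac{-25 - \left(10 - \sqrt{2} \sqrt{-2} - 5 \cdot 1 \cdot 0\right)}{-35 - 14} = \frac{-25 - \left(10 - \sqrt{2} i \sqrt{2}\right)}{-49} = \left(-25 - \left(10 - 2 i\right)\right) \left(- \frac{1}{49}\right) = \left(-35 + 2 i\right) \left(- \frac{1}{49}\right) = \frac{5}{7} - \frac{2 i}{49}$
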